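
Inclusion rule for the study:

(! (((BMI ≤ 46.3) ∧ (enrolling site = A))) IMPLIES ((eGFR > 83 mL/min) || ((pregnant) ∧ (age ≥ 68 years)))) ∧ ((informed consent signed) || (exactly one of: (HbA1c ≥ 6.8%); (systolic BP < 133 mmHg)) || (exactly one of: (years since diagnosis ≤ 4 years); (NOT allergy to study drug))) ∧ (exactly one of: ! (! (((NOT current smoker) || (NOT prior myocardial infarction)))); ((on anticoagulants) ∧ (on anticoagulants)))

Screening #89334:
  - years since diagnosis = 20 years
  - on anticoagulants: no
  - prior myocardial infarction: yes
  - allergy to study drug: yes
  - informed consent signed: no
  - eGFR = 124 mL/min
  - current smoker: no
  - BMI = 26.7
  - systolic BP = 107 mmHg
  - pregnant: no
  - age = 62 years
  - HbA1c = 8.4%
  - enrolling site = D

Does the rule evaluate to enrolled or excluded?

Atomic conditions:
  BMI ≤ 46.3: 26.7 ≤ 46.3 is true
  enrolling site = A: D == A is false
  eGFR > 83 mL/min: 124 > 83 is true
  pregnant: no → false
  age ≥ 68 years: 62 ≥ 68 is false
  informed consent signed: no → false
  HbA1c ≥ 6.8%: 8.4 ≥ 6.8 is true
  systolic BP < 133 mmHg: 107 < 133 is true
  years since diagnosis ≤ 4 years: 20 ≤ 4 is false
  NOT allergy to study drug: yes → false
  NOT current smoker: no → true
  NOT prior myocardial infarction: yes → false
  on anticoagulants: no → false
Combine:
[1.1.1] true AND false = false
[1.1] NOT false = true
[1.2.2] false AND false = false
[1.2] true OR false = true
[1] true → true = true
[2.2] exactly-one(true, true) = false
[2.3] exactly-one(false, false) = false
[2] false OR false OR false = false
[3.1.1.1] true OR false = true
[3.1.1] NOT true = false
[3.1] NOT false = true
[3.2] false AND false = false
[3] exactly-one(true, false) = true
[root] true AND false AND true = false
Overall: false → excluded

Excluded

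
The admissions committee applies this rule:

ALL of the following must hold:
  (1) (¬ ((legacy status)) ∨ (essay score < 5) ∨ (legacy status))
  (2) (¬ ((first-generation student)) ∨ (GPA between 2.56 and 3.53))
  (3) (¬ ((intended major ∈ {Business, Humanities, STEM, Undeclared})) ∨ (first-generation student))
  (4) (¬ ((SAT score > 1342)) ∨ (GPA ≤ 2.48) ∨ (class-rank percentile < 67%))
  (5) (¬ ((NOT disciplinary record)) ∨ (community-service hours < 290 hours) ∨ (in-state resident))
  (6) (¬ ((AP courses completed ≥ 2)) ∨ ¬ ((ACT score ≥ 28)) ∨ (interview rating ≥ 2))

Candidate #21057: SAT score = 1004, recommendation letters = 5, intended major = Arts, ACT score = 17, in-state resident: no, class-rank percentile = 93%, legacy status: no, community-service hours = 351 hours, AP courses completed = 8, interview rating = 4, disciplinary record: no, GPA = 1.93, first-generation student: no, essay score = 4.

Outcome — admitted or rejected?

Atomic conditions:
  legacy status: no → false
  essay score < 5: 4 < 5 is true
  first-generation student: no → false
  GPA between 2.56 and 3.53: 1.93 in [2.56, 3.53] is false
  intended major ∈ {Business, Humanities, STEM, Undeclared}: Arts is not in the set → false
  SAT score > 1342: 1004 > 1342 is false
  GPA ≤ 2.48: 1.93 ≤ 2.48 is true
  class-rank percentile < 67%: 93 < 67 is false
  NOT disciplinary record: no → true
  community-service hours < 290 hours: 351 < 290 is false
  in-state resident: no → false
  AP courses completed ≥ 2: 8 ≥ 2 is true
  ACT score ≥ 28: 17 ≥ 28 is false
  interview rating ≥ 2: 4 ≥ 2 is true
Combine:
[1.1] NOT false = true
[1] true OR true OR false = true
[2.1] NOT false = true
[2] true OR false = true
[3.1] NOT false = true
[3] true OR false = true
[4.1] NOT false = true
[4] true OR true OR false = true
[5.1] NOT true = false
[5] false OR false OR false = false
[6.1] NOT true = false
[6.2] NOT false = true
[6] false OR true OR true = true
[root] true AND true AND true AND true AND false AND true = false
Overall: false → rejected

Rejected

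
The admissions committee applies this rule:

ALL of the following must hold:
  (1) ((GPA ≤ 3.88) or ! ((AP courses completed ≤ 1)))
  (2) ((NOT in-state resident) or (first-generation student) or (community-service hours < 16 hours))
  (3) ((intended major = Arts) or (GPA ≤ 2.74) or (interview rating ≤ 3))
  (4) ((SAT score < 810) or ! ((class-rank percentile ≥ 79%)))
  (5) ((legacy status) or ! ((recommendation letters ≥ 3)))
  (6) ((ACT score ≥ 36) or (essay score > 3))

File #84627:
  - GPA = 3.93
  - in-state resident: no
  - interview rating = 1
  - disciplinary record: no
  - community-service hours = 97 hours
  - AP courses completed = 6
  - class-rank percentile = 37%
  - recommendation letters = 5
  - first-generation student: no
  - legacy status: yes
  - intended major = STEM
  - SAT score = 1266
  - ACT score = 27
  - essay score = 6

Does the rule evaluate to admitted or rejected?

Admitted

Atomic conditions:
  GPA ≤ 3.88: 3.93 ≤ 3.88 is false
  AP courses completed ≤ 1: 6 ≤ 1 is false
  NOT in-state resident: no → true
  first-generation student: no → false
  community-service hours < 16 hours: 97 < 16 is false
  intended major = Arts: STEM == Arts is false
  GPA ≤ 2.74: 3.93 ≤ 2.74 is false
  interview rating ≤ 3: 1 ≤ 3 is true
  SAT score < 810: 1266 < 810 is false
  class-rank percentile ≥ 79%: 37 ≥ 79 is false
  legacy status: yes → true
  recommendation letters ≥ 3: 5 ≥ 3 is true
  ACT score ≥ 36: 27 ≥ 36 is false
  essay score > 3: 6 > 3 is true
Combine:
[1.2] NOT false = true
[1] false OR true = true
[2] true OR false OR false = true
[3] false OR false OR true = true
[4.2] NOT false = true
[4] false OR true = true
[5.2] NOT true = false
[5] true OR false = true
[6] false OR true = true
[root] true AND true AND true AND true AND true AND true = true
Overall: true → admitted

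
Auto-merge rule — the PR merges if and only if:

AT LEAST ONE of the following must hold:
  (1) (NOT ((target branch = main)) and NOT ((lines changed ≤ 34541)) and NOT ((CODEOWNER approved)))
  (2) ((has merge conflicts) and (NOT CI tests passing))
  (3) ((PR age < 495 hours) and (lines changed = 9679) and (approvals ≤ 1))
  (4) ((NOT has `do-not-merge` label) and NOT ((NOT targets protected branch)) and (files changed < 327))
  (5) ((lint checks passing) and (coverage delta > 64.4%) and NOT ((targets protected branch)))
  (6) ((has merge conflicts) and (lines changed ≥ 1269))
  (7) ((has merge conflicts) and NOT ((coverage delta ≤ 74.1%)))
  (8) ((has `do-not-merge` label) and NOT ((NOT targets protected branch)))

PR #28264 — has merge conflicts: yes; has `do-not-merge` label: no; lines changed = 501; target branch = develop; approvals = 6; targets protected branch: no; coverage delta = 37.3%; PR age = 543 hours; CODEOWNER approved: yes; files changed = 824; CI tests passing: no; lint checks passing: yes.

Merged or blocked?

Atomic conditions:
  target branch = main: develop == main is false
  lines changed ≤ 34541: 501 ≤ 34541 is true
  CODEOWNER approved: yes → true
  has merge conflicts: yes → true
  NOT CI tests passing: no → true
  PR age < 495 hours: 543 < 495 is false
  lines changed = 9679: 501 == 9679 is false
  approvals ≤ 1: 6 ≤ 1 is false
  NOT has `do-not-merge` label: no → true
  NOT targets protected branch: no → true
  files changed < 327: 824 < 327 is false
  lint checks passing: yes → true
  coverage delta > 64.4%: 37.3 > 64.4 is false
  targets protected branch: no → false
  lines changed ≥ 1269: 501 ≥ 1269 is false
  coverage delta ≤ 74.1%: 37.3 ≤ 74.1 is true
  has `do-not-merge` label: no → false
Combine:
[1.1] NOT false = true
[1.2] NOT true = false
[1.3] NOT true = false
[1] true AND false AND false = false
[2] true AND true = true
[3] false AND false AND false = false
[4.2] NOT true = false
[4] true AND false AND false = false
[5.3] NOT false = true
[5] true AND false AND true = false
[6] true AND false = false
[7.2] NOT true = false
[7] true AND false = false
[8.2] NOT true = false
[8] false AND false = false
[root] false OR true OR false OR false OR false OR false OR false OR false = true
Overall: true → merged

Merged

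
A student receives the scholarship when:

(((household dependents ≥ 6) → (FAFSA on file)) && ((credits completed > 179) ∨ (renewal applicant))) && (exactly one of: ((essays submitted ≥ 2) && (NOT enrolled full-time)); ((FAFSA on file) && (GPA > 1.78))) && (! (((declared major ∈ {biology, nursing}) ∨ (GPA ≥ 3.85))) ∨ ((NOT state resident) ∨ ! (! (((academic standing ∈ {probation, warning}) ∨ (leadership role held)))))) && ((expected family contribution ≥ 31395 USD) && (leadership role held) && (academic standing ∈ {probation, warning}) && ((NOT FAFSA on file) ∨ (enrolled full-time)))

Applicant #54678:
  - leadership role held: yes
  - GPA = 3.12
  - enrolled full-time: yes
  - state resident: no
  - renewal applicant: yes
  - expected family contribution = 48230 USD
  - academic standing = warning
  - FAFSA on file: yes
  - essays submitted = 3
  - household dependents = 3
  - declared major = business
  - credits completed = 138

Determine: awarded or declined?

Atomic conditions:
  household dependents ≥ 6: 3 ≥ 6 is false
  FAFSA on file: yes → true
  credits completed > 179: 138 > 179 is false
  renewal applicant: yes → true
  essays submitted ≥ 2: 3 ≥ 2 is true
  NOT enrolled full-time: yes → false
  GPA > 1.78: 3.12 > 1.78 is true
  declared major ∈ {biology, nursing}: business is not in the set → false
  GPA ≥ 3.85: 3.12 ≥ 3.85 is false
  NOT state resident: no → true
  academic standing ∈ {probation, warning}: warning is in the set → true
  leadership role held: yes → true
  expected family contribution ≥ 31395 USD: 48230 ≥ 31395 is true
  NOT FAFSA on file: yes → false
  enrolled full-time: yes → true
Combine:
[1.1] false → true (antecedent false ⇒ implication holds) = true
[1.2] false OR true = true
[1] true AND true = true
[2.1] true AND false = false
[2.2] true AND true = true
[2] exactly-one(false, true) = true
[3.1.1] false OR false = false
[3.1] NOT false = true
[3.2.2.1.1] true OR true = true
[3.2.2.1] NOT true = false
[3.2.2] NOT false = true
[3.2] true OR true = true
[3] true OR true = true
[4.4] false OR true = true
[4] true AND true AND true AND true = true
[root] true AND true AND true AND true = true
Overall: true → awarded

Awarded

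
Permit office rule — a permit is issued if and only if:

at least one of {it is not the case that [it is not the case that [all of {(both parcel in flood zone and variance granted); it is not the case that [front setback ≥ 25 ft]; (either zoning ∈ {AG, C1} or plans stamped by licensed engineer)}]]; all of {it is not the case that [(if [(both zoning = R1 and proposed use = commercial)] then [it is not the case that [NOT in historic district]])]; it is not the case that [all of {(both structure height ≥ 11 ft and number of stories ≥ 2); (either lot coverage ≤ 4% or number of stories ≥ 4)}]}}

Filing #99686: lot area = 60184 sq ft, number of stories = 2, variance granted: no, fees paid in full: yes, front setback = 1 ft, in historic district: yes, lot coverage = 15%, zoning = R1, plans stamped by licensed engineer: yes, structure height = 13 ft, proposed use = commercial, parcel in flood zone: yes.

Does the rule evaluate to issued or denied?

Atomic conditions:
  parcel in flood zone: yes → true
  variance granted: no → false
  front setback ≥ 25 ft: 1 ≥ 25 is false
  zoning ∈ {AG, C1}: R1 is not in the set → false
  plans stamped by licensed engineer: yes → true
  zoning = R1: R1 == R1 is true
  proposed use = commercial: commercial == commercial is true
  NOT in historic district: yes → false
  structure height ≥ 11 ft: 13 ≥ 11 is true
  number of stories ≥ 2: 2 ≥ 2 is true
  lot coverage ≤ 4%: 15 ≤ 4 is false
  number of stories ≥ 4: 2 ≥ 4 is false
Combine:
[1.1.1.1] true AND false = false
[1.1.1.2] NOT false = true
[1.1.1.3] false OR true = true
[1.1.1] false AND true AND true = false
[1.1] NOT false = true
[1] NOT true = false
[2.1.1.1] true AND true = true
[2.1.1.2] NOT false = true
[2.1.1] true → true = true
[2.1] NOT true = false
[2.2.1.1] true AND true = true
[2.2.1.2] false OR false = false
[2.2.1] true AND false = false
[2.2] NOT false = true
[2] false AND true = false
[root] false OR false = false
Overall: false → denied

Denied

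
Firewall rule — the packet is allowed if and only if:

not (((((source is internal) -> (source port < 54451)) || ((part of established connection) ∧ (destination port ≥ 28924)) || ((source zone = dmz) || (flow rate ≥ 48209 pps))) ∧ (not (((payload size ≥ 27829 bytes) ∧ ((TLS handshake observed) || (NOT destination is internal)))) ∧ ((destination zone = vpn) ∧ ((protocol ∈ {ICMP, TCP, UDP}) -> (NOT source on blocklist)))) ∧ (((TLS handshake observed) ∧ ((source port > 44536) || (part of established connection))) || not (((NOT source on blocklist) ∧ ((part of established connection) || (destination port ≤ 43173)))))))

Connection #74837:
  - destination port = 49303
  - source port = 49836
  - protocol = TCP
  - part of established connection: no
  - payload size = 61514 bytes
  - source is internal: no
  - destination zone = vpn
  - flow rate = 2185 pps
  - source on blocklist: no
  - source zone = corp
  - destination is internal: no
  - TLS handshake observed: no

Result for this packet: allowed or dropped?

Allowed

Atomic conditions:
  source is internal: no → false
  source port < 54451: 49836 < 54451 is true
  part of established connection: no → false
  destination port ≥ 28924: 49303 ≥ 28924 is true
  source zone = dmz: corp == dmz is false
  flow rate ≥ 48209 pps: 2185 ≥ 48209 is false
  payload size ≥ 27829 bytes: 61514 ≥ 27829 is true
  TLS handshake observed: no → false
  NOT destination is internal: no → true
  destination zone = vpn: vpn == vpn is true
  protocol ∈ {ICMP, TCP, UDP}: TCP is in the set → true
  NOT source on blocklist: no → true
  source port > 44536: 49836 > 44536 is true
  destination port ≤ 43173: 49303 ≤ 43173 is false
Combine:
[1.1.1] false → true (antecedent false ⇒ implication holds) = true
[1.1.2] false AND true = false
[1.1.3] false OR false = false
[1.1] true OR false OR false = true
[1.2.1.1.2] false OR true = true
[1.2.1.1] true AND true = true
[1.2.1] NOT true = false
[1.2.2.2] true → true = true
[1.2.2] true AND true = true
[1.2] false AND true = false
[1.3.1.2] true OR false = true
[1.3.1] false AND true = false
[1.3.2.1.2] false OR false = false
[1.3.2.1] true AND false = false
[1.3.2] NOT false = true
[1.3] false OR true = true
[1] true AND false AND true = false
[root] NOT false = true
Overall: true → allowed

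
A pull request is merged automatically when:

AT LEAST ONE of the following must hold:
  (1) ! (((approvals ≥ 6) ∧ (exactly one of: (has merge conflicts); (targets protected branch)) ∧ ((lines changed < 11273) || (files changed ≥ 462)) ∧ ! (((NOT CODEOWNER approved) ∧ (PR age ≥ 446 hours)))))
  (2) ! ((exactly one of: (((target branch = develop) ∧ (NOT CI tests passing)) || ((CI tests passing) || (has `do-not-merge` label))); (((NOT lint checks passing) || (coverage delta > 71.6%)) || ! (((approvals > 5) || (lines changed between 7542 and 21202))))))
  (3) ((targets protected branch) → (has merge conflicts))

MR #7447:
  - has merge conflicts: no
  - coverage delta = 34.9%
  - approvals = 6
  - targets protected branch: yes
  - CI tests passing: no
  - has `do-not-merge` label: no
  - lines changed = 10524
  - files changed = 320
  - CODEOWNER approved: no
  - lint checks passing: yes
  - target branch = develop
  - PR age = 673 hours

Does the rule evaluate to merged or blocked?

Atomic conditions:
  approvals ≥ 6: 6 ≥ 6 is true
  has merge conflicts: no → false
  targets protected branch: yes → true
  lines changed < 11273: 10524 < 11273 is true
  files changed ≥ 462: 320 ≥ 462 is false
  NOT CODEOWNER approved: no → true
  PR age ≥ 446 hours: 673 ≥ 446 is true
  target branch = develop: develop == develop is true
  NOT CI tests passing: no → true
  CI tests passing: no → false
  has `do-not-merge` label: no → false
  NOT lint checks passing: yes → false
  coverage delta > 71.6%: 34.9 > 71.6 is false
  approvals > 5: 6 > 5 is true
  lines changed between 7542 and 21202: 10524 in [7542, 21202] is true
Combine:
[1.1.2] exactly-one(false, true) = true
[1.1.3] true OR false = true
[1.1.4.1] true AND true = true
[1.1.4] NOT true = false
[1.1] true AND true AND true AND false = false
[1] NOT false = true
[2.1.1.1] true AND true = true
[2.1.1.2] false OR false = false
[2.1.1] true OR false = true
[2.1.2.1] false OR false = false
[2.1.2.2.1] true OR true = true
[2.1.2.2] NOT true = false
[2.1.2] false OR false = false
[2.1] exactly-one(true, false) = true
[2] NOT true = false
[3] true → false = false
[root] true OR false OR false = true
Overall: true → merged

Merged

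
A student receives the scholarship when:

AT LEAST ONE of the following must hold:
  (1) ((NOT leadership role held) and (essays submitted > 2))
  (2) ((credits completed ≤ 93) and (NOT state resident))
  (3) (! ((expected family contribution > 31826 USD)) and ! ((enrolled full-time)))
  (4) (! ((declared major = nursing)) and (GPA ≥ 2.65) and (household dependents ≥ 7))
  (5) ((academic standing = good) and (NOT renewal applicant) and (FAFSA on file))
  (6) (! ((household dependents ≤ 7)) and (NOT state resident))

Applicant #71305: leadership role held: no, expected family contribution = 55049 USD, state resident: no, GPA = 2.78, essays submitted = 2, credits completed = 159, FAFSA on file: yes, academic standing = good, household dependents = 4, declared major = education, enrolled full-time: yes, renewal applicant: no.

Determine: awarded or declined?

Atomic conditions:
  NOT leadership role held: no → true
  essays submitted > 2: 2 > 2 is false
  credits completed ≤ 93: 159 ≤ 93 is false
  NOT state resident: no → true
  expected family contribution > 31826 USD: 55049 > 31826 is true
  enrolled full-time: yes → true
  declared major = nursing: education == nursing is false
  GPA ≥ 2.65: 2.78 ≥ 2.65 is true
  household dependents ≥ 7: 4 ≥ 7 is false
  academic standing = good: good == good is true
  NOT renewal applicant: no → true
  FAFSA on file: yes → true
  household dependents ≤ 7: 4 ≤ 7 is true
Combine:
[1] true AND false = false
[2] false AND true = false
[3.1] NOT true = false
[3.2] NOT true = false
[3] false AND false = false
[4.1] NOT false = true
[4] true AND true AND false = false
[5] true AND true AND true = true
[6.1] NOT true = false
[6] false AND true = false
[root] false OR false OR false OR false OR true OR false = true
Overall: true → awarded

Awarded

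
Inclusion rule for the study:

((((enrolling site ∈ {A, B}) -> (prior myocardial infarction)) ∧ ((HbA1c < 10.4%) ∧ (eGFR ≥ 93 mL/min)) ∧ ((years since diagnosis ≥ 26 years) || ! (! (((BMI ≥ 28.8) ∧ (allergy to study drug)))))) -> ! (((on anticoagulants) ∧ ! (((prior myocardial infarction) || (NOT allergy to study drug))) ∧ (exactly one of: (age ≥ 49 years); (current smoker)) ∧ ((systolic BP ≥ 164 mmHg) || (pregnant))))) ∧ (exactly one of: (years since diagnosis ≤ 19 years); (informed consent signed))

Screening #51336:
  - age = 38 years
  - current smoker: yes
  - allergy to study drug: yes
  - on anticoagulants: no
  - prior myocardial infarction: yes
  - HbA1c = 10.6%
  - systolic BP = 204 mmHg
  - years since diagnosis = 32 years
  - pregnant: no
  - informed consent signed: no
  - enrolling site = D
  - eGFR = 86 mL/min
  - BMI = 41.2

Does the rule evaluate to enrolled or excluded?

Atomic conditions:
  enrolling site ∈ {A, B}: D is not in the set → false
  prior myocardial infarction: yes → true
  HbA1c < 10.4%: 10.6 < 10.4 is false
  eGFR ≥ 93 mL/min: 86 ≥ 93 is false
  years since diagnosis ≥ 26 years: 32 ≥ 26 is true
  BMI ≥ 28.8: 41.2 ≥ 28.8 is true
  allergy to study drug: yes → true
  on anticoagulants: no → false
  NOT allergy to study drug: yes → false
  age ≥ 49 years: 38 ≥ 49 is false
  current smoker: yes → true
  systolic BP ≥ 164 mmHg: 204 ≥ 164 is true
  pregnant: no → false
  years since diagnosis ≤ 19 years: 32 ≤ 19 is false
  informed consent signed: no → false
Combine:
[1.1.1] false → true (antecedent false ⇒ implication holds) = true
[1.1.2] false AND false = false
[1.1.3.2.1.1] true AND true = true
[1.1.3.2.1] NOT true = false
[1.1.3.2] NOT false = true
[1.1.3] true OR true = true
[1.1] true AND false AND true = false
[1.2.1.2.1] true OR false = true
[1.2.1.2] NOT true = false
[1.2.1.3] exactly-one(false, true) = true
[1.2.1.4] true OR false = true
[1.2.1] false AND false AND true AND true = false
[1.2] NOT false = true
[1] false → true (antecedent false ⇒ implication holds) = true
[2] exactly-one(false, false) = false
[root] true AND false = false
Overall: false → excluded

Excluded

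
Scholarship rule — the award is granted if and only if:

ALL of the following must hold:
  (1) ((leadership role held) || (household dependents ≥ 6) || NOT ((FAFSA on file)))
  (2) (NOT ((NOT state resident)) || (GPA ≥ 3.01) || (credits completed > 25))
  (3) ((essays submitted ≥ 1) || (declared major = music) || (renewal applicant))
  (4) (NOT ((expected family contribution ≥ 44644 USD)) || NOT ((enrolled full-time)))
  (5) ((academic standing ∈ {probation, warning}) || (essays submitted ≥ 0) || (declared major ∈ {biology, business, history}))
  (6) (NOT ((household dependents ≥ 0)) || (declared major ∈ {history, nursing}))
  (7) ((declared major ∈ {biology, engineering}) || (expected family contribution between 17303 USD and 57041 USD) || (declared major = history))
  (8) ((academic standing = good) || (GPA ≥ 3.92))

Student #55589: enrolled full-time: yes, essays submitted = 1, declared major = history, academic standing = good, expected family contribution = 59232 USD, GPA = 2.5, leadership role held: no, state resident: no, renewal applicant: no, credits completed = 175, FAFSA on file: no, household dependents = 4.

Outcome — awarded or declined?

Atomic conditions:
  leadership role held: no → false
  household dependents ≥ 6: 4 ≥ 6 is false
  FAFSA on file: no → false
  NOT state resident: no → true
  GPA ≥ 3.01: 2.5 ≥ 3.01 is false
  credits completed > 25: 175 > 25 is true
  essays submitted ≥ 1: 1 ≥ 1 is true
  declared major = music: history == music is false
  renewal applicant: no → false
  expected family contribution ≥ 44644 USD: 59232 ≥ 44644 is true
  enrolled full-time: yes → true
  academic standing ∈ {probation, warning}: good is not in the set → false
  essays submitted ≥ 0: 1 ≥ 0 is true
  declared major ∈ {biology, business, history}: history is in the set → true
  household dependents ≥ 0: 4 ≥ 0 is true
  declared major ∈ {history, nursing}: history is in the set → true
  declared major ∈ {biology, engineering}: history is not in the set → false
  expected family contribution between 17303 USD and 57041 USD: 59232 in [17303, 57041] is false
  declared major = history: history == history is true
  academic standing = good: good == good is true
  GPA ≥ 3.92: 2.5 ≥ 3.92 is false
Combine:
[1.3] NOT false = true
[1] false OR false OR true = true
[2.1] NOT true = false
[2] false OR false OR true = true
[3] true OR false OR false = true
[4.1] NOT true = false
[4.2] NOT true = false
[4] false OR false = false
[5] false OR true OR true = true
[6.1] NOT true = false
[6] false OR true = true
[7] false OR false OR true = true
[8] true OR false = true
[root] true AND true AND true AND false AND true AND true AND true AND true = false
Overall: false → declined

Declined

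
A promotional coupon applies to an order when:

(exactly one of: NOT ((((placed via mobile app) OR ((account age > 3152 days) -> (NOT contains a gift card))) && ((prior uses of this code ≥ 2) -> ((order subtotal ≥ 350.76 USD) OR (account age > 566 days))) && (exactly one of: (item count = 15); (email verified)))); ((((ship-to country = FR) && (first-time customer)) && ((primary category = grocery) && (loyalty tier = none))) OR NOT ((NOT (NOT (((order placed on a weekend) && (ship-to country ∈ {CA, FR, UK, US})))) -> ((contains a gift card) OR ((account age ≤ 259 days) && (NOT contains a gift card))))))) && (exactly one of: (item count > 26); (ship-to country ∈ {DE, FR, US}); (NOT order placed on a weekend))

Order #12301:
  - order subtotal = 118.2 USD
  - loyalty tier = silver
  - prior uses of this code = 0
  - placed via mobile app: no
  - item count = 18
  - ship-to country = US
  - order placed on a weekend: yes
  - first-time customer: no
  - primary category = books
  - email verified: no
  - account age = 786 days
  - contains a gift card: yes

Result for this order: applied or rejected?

Atomic conditions:
  placed via mobile app: no → false
  account age > 3152 days: 786 > 3152 is false
  NOT contains a gift card: yes → false
  prior uses of this code ≥ 2: 0 ≥ 2 is false
  order subtotal ≥ 350.76 USD: 118.2 ≥ 350.76 is false
  account age > 566 days: 786 > 566 is true
  item count = 15: 18 == 15 is false
  email verified: no → false
  ship-to country = FR: US == FR is false
  first-time customer: no → false
  primary category = grocery: books == grocery is false
  loyalty tier = none: silver == none is false
  order placed on a weekend: yes → true
  ship-to country ∈ {CA, FR, UK, US}: US is in the set → true
  contains a gift card: yes → true
  account age ≤ 259 days: 786 ≤ 259 is false
  item count > 26: 18 > 26 is false
  ship-to country ∈ {DE, FR, US}: US is in the set → true
  NOT order placed on a weekend: yes → false
Combine:
[1.1.1.1.2] false → false (antecedent false ⇒ implication holds) = true
[1.1.1.1] false OR true = true
[1.1.1.2.2] false OR true = true
[1.1.1.2] false → true (antecedent false ⇒ implication holds) = true
[1.1.1.3] exactly-one(false, false) = false
[1.1.1] true AND true AND false = false
[1.1] NOT false = true
[1.2.1.1] false AND false = false
[1.2.1.2] false AND false = false
[1.2.1] false AND false = false
[1.2.2.1.1.1.1] true AND true = true
[1.2.2.1.1.1] NOT true = false
[1.2.2.1.1] NOT false = true
[1.2.2.1.2.2] false AND false = false
[1.2.2.1.2] true OR false = true
[1.2.2.1] true → true = true
[1.2.2] NOT true = false
[1.2] false OR false = false
[1] exactly-one(true, false) = true
[2] exactly-one(false, true, false) = true
[root] true AND true = true
Overall: true → applied

Applied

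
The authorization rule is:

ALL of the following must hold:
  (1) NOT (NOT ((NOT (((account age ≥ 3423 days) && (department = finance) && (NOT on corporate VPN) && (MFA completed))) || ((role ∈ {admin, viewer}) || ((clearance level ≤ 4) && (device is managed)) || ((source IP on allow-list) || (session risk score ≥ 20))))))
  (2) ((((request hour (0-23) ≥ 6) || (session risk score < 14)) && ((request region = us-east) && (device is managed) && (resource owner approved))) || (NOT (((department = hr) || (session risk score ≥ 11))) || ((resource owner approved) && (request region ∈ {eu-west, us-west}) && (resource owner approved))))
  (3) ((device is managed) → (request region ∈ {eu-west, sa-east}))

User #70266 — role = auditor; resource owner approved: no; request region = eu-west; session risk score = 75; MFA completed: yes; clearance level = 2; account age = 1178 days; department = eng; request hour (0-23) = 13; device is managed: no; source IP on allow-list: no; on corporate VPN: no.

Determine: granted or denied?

Atomic conditions:
  account age ≥ 3423 days: 1178 ≥ 3423 is false
  department = finance: eng == finance is false
  NOT on corporate VPN: no → true
  MFA completed: yes → true
  role ∈ {admin, viewer}: auditor is not in the set → false
  clearance level ≤ 4: 2 ≤ 4 is true
  device is managed: no → false
  source IP on allow-list: no → false
  session risk score ≥ 20: 75 ≥ 20 is true
  request hour (0-23) ≥ 6: 13 ≥ 6 is true
  session risk score < 14: 75 < 14 is false
  request region = us-east: eu-west == us-east is false
  resource owner approved: no → false
  department = hr: eng == hr is false
  session risk score ≥ 11: 75 ≥ 11 is true
  request region ∈ {eu-west, us-west}: eu-west is in the set → true
  request region ∈ {eu-west, sa-east}: eu-west is in the set → true
Combine:
[1.1.1.1.1] false AND false AND true AND true = false
[1.1.1.1] NOT false = true
[1.1.1.2.2] true AND false = false
[1.1.1.2.3] false OR true = true
[1.1.1.2] false OR false OR true = true
[1.1.1] true OR true = true
[1.1] NOT true = false
[1] NOT false = true
[2.1.1] true OR false = true
[2.1.2] false AND false AND false = false
[2.1] true AND false = false
[2.2.1.1] false OR true = true
[2.2.1] NOT true = false
[2.2.2] false AND true AND false = false
[2.2] false OR false = false
[2] false OR false = false
[3] false → true (antecedent false ⇒ implication holds) = true
[root] true AND false AND true = false
Overall: false → denied

Denied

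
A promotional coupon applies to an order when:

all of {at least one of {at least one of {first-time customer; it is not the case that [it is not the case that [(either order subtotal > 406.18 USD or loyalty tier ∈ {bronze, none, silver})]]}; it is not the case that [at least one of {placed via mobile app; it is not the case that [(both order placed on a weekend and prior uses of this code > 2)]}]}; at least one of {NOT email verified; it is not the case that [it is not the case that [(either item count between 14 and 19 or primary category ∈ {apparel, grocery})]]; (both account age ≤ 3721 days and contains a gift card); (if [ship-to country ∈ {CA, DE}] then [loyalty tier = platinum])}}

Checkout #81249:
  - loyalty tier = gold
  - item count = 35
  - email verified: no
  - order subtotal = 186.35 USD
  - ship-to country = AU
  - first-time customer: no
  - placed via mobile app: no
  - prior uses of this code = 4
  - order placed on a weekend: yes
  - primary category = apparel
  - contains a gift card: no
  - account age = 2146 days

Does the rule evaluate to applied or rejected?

Atomic conditions:
  first-time customer: no → false
  order subtotal > 406.18 USD: 186.35 > 406.18 is false
  loyalty tier ∈ {bronze, none, silver}: gold is not in the set → false
  placed via mobile app: no → false
  order placed on a weekend: yes → true
  prior uses of this code > 2: 4 > 2 is true
  NOT email verified: no → true
  item count between 14 and 19: 35 in [14, 19] is false
  primary category ∈ {apparel, grocery}: apparel is in the set → true
  account age ≤ 3721 days: 2146 ≤ 3721 is true
  contains a gift card: no → false
  ship-to country ∈ {CA, DE}: AU is not in the set → false
  loyalty tier = platinum: gold == platinum is false
Combine:
[1.1.2.1.1] false OR false = false
[1.1.2.1] NOT false = true
[1.1.2] NOT true = false
[1.1] false OR false = false
[1.2.1.2.1] true AND true = true
[1.2.1.2] NOT true = false
[1.2.1] false OR false = false
[1.2] NOT false = true
[1] false OR true = true
[2.2.1.1] false OR true = true
[2.2.1] NOT true = false
[2.2] NOT false = true
[2.3] true AND false = false
[2.4] false → false (antecedent false ⇒ implication holds) = true
[2] true OR true OR false OR true = true
[root] true AND true = true
Overall: true → applied

Applied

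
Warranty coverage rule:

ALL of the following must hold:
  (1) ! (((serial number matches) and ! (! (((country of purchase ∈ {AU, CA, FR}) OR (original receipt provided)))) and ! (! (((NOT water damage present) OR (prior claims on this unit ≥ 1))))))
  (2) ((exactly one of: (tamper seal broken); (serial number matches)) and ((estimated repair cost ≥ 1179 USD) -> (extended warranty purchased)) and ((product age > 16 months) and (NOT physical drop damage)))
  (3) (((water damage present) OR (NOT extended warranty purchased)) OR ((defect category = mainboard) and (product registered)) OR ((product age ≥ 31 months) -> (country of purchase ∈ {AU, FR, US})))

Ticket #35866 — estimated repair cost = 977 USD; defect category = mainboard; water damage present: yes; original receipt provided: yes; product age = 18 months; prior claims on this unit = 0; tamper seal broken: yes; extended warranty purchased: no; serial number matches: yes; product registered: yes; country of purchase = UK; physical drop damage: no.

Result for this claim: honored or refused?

Refused

Atomic conditions:
  serial number matches: yes → true
  country of purchase ∈ {AU, CA, FR}: UK is not in the set → false
  original receipt provided: yes → true
  NOT water damage present: yes → false
  prior claims on this unit ≥ 1: 0 ≥ 1 is false
  tamper seal broken: yes → true
  estimated repair cost ≥ 1179 USD: 977 ≥ 1179 is false
  extended warranty purchased: no → false
  product age > 16 months: 18 > 16 is true
  NOT physical drop damage: no → true
  water damage present: yes → true
  NOT extended warranty purchased: no → true
  defect category = mainboard: mainboard == mainboard is true
  product registered: yes → true
  product age ≥ 31 months: 18 ≥ 31 is false
  country of purchase ∈ {AU, FR, US}: UK is not in the set → false
Combine:
[1.1.2.1.1] false OR true = true
[1.1.2.1] NOT true = false
[1.1.2] NOT false = true
[1.1.3.1.1] false OR false = false
[1.1.3.1] NOT false = true
[1.1.3] NOT true = false
[1.1] true AND true AND false = false
[1] NOT false = true
[2.1] exactly-one(true, true) = false
[2.2] false → false (antecedent false ⇒ implication holds) = true
[2.3] true AND true = true
[2] false AND true AND true = false
[3.1] true OR true = true
[3.2] true AND true = true
[3.3] false → false (antecedent false ⇒ implication holds) = true
[3] true OR true OR true = true
[root] true AND false AND true = false
Overall: false → refused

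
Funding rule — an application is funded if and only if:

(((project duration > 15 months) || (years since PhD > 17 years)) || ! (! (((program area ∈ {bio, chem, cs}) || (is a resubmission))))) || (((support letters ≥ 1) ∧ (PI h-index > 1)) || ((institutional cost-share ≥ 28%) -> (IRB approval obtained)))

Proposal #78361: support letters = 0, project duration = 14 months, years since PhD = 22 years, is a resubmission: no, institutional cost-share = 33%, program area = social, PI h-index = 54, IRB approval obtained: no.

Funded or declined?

Funded

Atomic conditions:
  project duration > 15 months: 14 > 15 is false
  years since PhD > 17 years: 22 > 17 is true
  program area ∈ {bio, chem, cs}: social is not in the set → false
  is a resubmission: no → false
  support letters ≥ 1: 0 ≥ 1 is false
  PI h-index > 1: 54 > 1 is true
  institutional cost-share ≥ 28%: 33 ≥ 28 is true
  IRB approval obtained: no → false
Combine:
[1.1] false OR true = true
[1.2.1.1] false OR false = false
[1.2.1] NOT false = true
[1.2] NOT true = false
[1] true OR false = true
[2.1] false AND true = false
[2.2] true → false = false
[2] false OR false = false
[root] true OR false = true
Overall: true → funded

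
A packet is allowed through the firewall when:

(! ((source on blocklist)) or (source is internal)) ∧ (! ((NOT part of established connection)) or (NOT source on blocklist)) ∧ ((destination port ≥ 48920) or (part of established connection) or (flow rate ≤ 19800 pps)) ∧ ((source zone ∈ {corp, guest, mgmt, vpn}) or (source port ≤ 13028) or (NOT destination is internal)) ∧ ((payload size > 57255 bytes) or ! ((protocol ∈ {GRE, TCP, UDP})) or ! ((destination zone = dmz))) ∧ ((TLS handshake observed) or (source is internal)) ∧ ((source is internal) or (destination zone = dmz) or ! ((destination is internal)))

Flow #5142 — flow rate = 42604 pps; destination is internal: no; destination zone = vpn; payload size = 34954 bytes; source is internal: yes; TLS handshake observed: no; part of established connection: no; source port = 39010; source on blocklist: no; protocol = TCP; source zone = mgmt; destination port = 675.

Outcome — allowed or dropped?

Atomic conditions:
  source on blocklist: no → false
  source is internal: yes → true
  NOT part of established connection: no → true
  NOT source on blocklist: no → true
  destination port ≥ 48920: 675 ≥ 48920 is false
  part of established connection: no → false
  flow rate ≤ 19800 pps: 42604 ≤ 19800 is false
  source zone ∈ {corp, guest, mgmt, vpn}: mgmt is in the set → true
  source port ≤ 13028: 39010 ≤ 13028 is false
  NOT destination is internal: no → true
  payload size > 57255 bytes: 34954 > 57255 is false
  protocol ∈ {GRE, TCP, UDP}: TCP is in the set → true
  destination zone = dmz: vpn == dmz is false
  TLS handshake observed: no → false
  destination is internal: no → false
Combine:
[1.1] NOT false = true
[1] true OR true = true
[2.1] NOT true = false
[2] false OR true = true
[3] false OR false OR false = false
[4] true OR false OR true = true
[5.2] NOT true = false
[5.3] NOT false = true
[5] false OR false OR true = true
[6] false OR true = true
[7.3] NOT false = true
[7] true OR false OR true = true
[root] true AND true AND false AND true AND true AND true AND true = false
Overall: false → dropped

Dropped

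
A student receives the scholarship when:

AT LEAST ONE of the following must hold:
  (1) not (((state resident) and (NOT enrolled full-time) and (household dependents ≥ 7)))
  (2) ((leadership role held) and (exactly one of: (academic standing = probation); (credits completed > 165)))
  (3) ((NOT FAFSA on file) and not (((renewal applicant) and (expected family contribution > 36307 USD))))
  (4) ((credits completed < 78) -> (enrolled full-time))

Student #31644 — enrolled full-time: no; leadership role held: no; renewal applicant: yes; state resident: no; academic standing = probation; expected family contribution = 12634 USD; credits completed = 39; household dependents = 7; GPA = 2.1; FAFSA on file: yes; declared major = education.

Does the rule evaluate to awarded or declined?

Atomic conditions:
  state resident: no → false
  NOT enrolled full-time: no → true
  household dependents ≥ 7: 7 ≥ 7 is true
  leadership role held: no → false
  academic standing = probation: probation == probation is true
  credits completed > 165: 39 > 165 is false
  NOT FAFSA on file: yes → false
  renewal applicant: yes → true
  expected family contribution > 36307 USD: 12634 > 36307 is false
  credits completed < 78: 39 < 78 is true
  enrolled full-time: no → false
Combine:
[1.1] false AND true AND true = false
[1] NOT false = true
[2.2] exactly-one(true, false) = true
[2] false AND true = false
[3.2.1] true AND false = false
[3.2] NOT false = true
[3] false AND true = false
[4] true → false = false
[root] true OR false OR false OR false = true
Overall: true → awarded

Awarded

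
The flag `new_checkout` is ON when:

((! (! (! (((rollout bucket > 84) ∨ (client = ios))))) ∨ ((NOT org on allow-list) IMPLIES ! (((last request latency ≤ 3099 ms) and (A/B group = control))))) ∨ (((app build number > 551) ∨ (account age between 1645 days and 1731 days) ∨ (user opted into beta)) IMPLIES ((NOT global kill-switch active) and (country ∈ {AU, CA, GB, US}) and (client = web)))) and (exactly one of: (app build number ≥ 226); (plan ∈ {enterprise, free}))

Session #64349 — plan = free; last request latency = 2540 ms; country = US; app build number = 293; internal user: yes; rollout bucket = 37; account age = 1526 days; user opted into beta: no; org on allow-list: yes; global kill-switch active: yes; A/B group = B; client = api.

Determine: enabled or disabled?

Atomic conditions:
  rollout bucket > 84: 37 > 84 is false
  client = ios: api == ios is false
  NOT org on allow-list: yes → false
  last request latency ≤ 3099 ms: 2540 ≤ 3099 is true
  A/B group = control: B == control is false
  app build number > 551: 293 > 551 is false
  account age between 1645 days and 1731 days: 1526 in [1645, 1731] is false
  user opted into beta: no → false
  NOT global kill-switch active: yes → false
  country ∈ {AU, CA, GB, US}: US is in the set → true
  client = web: api == web is false
  app build number ≥ 226: 293 ≥ 226 is true
  plan ∈ {enterprise, free}: free is in the set → true
Combine:
[1.1.1.1.1.1] false OR false = false
[1.1.1.1.1] NOT false = true
[1.1.1.1] NOT true = false
[1.1.1] NOT false = true
[1.1.2.2.1] true AND false = false
[1.1.2.2] NOT false = true
[1.1.2] false → true (antecedent false ⇒ implication holds) = true
[1.1] true OR true = true
[1.2.1] false OR false OR false = false
[1.2.2] false AND true AND false = false
[1.2] false → false (antecedent false ⇒ implication holds) = true
[1] true OR true = true
[2] exactly-one(true, true) = false
[root] true AND false = false
Overall: false → disabled

Disabled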